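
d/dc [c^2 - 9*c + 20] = 2*c - 9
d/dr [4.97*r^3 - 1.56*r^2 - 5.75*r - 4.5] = 14.91*r^2 - 3.12*r - 5.75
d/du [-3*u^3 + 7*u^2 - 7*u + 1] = -9*u^2 + 14*u - 7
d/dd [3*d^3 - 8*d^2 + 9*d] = 9*d^2 - 16*d + 9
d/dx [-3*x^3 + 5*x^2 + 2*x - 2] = -9*x^2 + 10*x + 2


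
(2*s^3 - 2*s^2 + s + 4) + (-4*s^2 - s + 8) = 2*s^3 - 6*s^2 + 12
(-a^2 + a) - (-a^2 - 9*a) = 10*a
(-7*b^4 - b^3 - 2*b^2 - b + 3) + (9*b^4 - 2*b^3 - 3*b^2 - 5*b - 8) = 2*b^4 - 3*b^3 - 5*b^2 - 6*b - 5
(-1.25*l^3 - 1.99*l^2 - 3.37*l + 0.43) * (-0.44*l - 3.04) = 0.55*l^4 + 4.6756*l^3 + 7.5324*l^2 + 10.0556*l - 1.3072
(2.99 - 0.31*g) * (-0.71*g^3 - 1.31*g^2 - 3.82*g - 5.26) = 0.2201*g^4 - 1.7168*g^3 - 2.7327*g^2 - 9.7912*g - 15.7274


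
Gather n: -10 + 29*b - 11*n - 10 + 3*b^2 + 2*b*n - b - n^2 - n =3*b^2 + 28*b - n^2 + n*(2*b - 12) - 20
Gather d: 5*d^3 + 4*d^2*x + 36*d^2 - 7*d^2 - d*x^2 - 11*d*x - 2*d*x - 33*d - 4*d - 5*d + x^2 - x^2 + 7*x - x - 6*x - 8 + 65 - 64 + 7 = 5*d^3 + d^2*(4*x + 29) + d*(-x^2 - 13*x - 42)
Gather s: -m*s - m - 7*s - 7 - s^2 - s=-m - s^2 + s*(-m - 8) - 7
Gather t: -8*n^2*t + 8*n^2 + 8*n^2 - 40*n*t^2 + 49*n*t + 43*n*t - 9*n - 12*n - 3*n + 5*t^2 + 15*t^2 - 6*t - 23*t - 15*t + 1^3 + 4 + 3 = 16*n^2 - 24*n + t^2*(20 - 40*n) + t*(-8*n^2 + 92*n - 44) + 8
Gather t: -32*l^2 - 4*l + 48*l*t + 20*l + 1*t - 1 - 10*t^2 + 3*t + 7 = -32*l^2 + 16*l - 10*t^2 + t*(48*l + 4) + 6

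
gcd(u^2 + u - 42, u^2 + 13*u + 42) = u + 7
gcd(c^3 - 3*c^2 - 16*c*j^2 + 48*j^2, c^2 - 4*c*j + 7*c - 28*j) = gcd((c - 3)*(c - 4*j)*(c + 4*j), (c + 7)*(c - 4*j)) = c - 4*j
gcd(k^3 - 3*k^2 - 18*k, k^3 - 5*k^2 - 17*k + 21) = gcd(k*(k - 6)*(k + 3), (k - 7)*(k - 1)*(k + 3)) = k + 3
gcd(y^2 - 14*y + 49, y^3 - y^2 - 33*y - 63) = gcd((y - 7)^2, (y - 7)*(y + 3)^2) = y - 7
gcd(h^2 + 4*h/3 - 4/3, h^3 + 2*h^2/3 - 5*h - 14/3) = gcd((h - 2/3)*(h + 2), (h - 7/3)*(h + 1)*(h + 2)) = h + 2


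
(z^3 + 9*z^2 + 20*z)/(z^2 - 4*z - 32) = z*(z + 5)/(z - 8)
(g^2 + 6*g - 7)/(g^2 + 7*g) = (g - 1)/g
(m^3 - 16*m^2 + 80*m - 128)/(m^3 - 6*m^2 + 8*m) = (m^2 - 12*m + 32)/(m*(m - 2))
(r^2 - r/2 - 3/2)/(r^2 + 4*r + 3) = (r - 3/2)/(r + 3)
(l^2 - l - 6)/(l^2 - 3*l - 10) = (l - 3)/(l - 5)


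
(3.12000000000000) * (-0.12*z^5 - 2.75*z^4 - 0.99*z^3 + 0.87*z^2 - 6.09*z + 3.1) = -0.3744*z^5 - 8.58*z^4 - 3.0888*z^3 + 2.7144*z^2 - 19.0008*z + 9.672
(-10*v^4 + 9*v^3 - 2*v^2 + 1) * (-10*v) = 100*v^5 - 90*v^4 + 20*v^3 - 10*v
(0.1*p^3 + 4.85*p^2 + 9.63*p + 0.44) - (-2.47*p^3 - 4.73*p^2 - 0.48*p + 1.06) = 2.57*p^3 + 9.58*p^2 + 10.11*p - 0.62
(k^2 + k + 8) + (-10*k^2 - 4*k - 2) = -9*k^2 - 3*k + 6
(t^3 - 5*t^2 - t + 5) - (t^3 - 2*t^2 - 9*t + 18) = -3*t^2 + 8*t - 13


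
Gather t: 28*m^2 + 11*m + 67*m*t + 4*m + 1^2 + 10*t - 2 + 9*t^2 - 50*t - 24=28*m^2 + 15*m + 9*t^2 + t*(67*m - 40) - 25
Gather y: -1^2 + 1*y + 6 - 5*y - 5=-4*y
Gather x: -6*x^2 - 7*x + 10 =-6*x^2 - 7*x + 10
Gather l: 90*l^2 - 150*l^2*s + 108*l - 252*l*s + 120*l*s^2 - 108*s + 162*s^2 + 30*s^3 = l^2*(90 - 150*s) + l*(120*s^2 - 252*s + 108) + 30*s^3 + 162*s^2 - 108*s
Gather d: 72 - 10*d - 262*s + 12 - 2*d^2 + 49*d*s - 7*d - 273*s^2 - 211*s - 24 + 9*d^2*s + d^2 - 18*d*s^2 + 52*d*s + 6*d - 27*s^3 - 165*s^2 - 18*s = d^2*(9*s - 1) + d*(-18*s^2 + 101*s - 11) - 27*s^3 - 438*s^2 - 491*s + 60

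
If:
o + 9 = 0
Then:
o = -9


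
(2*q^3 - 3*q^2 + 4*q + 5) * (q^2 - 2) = 2*q^5 - 3*q^4 + 11*q^2 - 8*q - 10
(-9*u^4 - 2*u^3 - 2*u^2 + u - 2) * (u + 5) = -9*u^5 - 47*u^4 - 12*u^3 - 9*u^2 + 3*u - 10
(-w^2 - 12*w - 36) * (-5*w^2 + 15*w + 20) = 5*w^4 + 45*w^3 - 20*w^2 - 780*w - 720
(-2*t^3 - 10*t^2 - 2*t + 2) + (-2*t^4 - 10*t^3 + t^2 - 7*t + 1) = -2*t^4 - 12*t^3 - 9*t^2 - 9*t + 3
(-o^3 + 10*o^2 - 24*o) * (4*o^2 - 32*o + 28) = -4*o^5 + 72*o^4 - 444*o^3 + 1048*o^2 - 672*o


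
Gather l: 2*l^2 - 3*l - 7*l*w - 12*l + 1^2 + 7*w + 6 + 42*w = 2*l^2 + l*(-7*w - 15) + 49*w + 7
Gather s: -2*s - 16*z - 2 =-2*s - 16*z - 2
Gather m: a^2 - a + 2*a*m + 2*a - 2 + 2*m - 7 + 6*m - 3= a^2 + a + m*(2*a + 8) - 12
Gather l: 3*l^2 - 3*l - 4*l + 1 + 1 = 3*l^2 - 7*l + 2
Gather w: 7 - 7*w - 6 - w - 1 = -8*w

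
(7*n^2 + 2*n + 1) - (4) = 7*n^2 + 2*n - 3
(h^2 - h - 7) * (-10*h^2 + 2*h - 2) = -10*h^4 + 12*h^3 + 66*h^2 - 12*h + 14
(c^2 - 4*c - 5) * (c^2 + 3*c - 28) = c^4 - c^3 - 45*c^2 + 97*c + 140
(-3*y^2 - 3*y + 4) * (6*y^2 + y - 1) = -18*y^4 - 21*y^3 + 24*y^2 + 7*y - 4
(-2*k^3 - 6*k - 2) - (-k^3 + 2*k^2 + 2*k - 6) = -k^3 - 2*k^2 - 8*k + 4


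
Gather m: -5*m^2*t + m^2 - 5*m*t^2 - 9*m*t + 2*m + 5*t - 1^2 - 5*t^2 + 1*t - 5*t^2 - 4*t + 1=m^2*(1 - 5*t) + m*(-5*t^2 - 9*t + 2) - 10*t^2 + 2*t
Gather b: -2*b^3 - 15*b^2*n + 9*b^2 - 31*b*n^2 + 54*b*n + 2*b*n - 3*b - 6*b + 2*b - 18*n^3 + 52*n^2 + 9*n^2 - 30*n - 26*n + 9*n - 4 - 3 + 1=-2*b^3 + b^2*(9 - 15*n) + b*(-31*n^2 + 56*n - 7) - 18*n^3 + 61*n^2 - 47*n - 6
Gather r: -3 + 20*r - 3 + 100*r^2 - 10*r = 100*r^2 + 10*r - 6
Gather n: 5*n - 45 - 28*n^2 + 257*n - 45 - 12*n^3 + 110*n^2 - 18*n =-12*n^3 + 82*n^2 + 244*n - 90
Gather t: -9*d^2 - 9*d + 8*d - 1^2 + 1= -9*d^2 - d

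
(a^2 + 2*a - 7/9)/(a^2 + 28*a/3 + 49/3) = (a - 1/3)/(a + 7)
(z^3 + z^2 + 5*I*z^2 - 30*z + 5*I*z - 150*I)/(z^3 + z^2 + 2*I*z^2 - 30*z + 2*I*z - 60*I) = (z + 5*I)/(z + 2*I)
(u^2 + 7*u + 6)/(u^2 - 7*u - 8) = (u + 6)/(u - 8)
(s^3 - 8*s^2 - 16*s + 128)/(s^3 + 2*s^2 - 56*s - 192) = (s - 4)/(s + 6)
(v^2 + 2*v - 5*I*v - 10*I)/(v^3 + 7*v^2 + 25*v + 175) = (v + 2)/(v^2 + v*(7 + 5*I) + 35*I)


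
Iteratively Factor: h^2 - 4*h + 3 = (h - 1)*(h - 3)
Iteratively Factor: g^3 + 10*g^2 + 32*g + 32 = (g + 4)*(g^2 + 6*g + 8) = (g + 2)*(g + 4)*(g + 4)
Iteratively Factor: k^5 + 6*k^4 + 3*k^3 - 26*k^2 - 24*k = (k + 4)*(k^4 + 2*k^3 - 5*k^2 - 6*k) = k*(k + 4)*(k^3 + 2*k^2 - 5*k - 6) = k*(k - 2)*(k + 4)*(k^2 + 4*k + 3) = k*(k - 2)*(k + 3)*(k + 4)*(k + 1)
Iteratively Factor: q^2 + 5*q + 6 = (q + 2)*(q + 3)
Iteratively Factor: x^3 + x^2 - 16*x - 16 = (x - 4)*(x^2 + 5*x + 4) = (x - 4)*(x + 4)*(x + 1)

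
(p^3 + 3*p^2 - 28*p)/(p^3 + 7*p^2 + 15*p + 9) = p*(p^2 + 3*p - 28)/(p^3 + 7*p^2 + 15*p + 9)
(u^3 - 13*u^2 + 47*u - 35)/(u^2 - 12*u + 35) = u - 1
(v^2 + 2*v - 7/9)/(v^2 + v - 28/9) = (3*v - 1)/(3*v - 4)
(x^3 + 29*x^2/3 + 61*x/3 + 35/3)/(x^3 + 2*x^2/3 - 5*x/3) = (x^2 + 8*x + 7)/(x*(x - 1))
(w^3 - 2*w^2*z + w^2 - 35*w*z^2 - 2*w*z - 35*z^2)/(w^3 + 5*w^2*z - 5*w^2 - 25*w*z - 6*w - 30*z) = (w - 7*z)/(w - 6)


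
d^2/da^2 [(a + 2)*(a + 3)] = 2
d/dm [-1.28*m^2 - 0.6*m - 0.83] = -2.56*m - 0.6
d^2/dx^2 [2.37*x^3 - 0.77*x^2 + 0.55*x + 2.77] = 14.22*x - 1.54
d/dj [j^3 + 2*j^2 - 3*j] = 3*j^2 + 4*j - 3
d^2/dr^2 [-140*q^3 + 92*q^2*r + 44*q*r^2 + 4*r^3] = 88*q + 24*r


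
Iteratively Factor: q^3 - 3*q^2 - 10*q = (q - 5)*(q^2 + 2*q) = (q - 5)*(q + 2)*(q)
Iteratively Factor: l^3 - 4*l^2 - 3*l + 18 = (l - 3)*(l^2 - l - 6) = (l - 3)*(l + 2)*(l - 3)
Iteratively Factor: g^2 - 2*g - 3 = (g - 3)*(g + 1)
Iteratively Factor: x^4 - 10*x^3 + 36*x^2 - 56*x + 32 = (x - 4)*(x^3 - 6*x^2 + 12*x - 8) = (x - 4)*(x - 2)*(x^2 - 4*x + 4) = (x - 4)*(x - 2)^2*(x - 2)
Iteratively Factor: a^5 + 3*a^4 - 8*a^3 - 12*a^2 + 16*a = (a + 4)*(a^4 - a^3 - 4*a^2 + 4*a) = (a - 2)*(a + 4)*(a^3 + a^2 - 2*a) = (a - 2)*(a - 1)*(a + 4)*(a^2 + 2*a) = (a - 2)*(a - 1)*(a + 2)*(a + 4)*(a)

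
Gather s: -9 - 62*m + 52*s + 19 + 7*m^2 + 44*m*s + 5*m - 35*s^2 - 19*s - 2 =7*m^2 - 57*m - 35*s^2 + s*(44*m + 33) + 8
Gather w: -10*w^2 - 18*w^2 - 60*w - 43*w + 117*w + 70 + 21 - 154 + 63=-28*w^2 + 14*w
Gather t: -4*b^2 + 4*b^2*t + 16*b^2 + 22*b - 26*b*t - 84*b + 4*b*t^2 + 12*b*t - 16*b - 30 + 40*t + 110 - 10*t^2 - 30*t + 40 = 12*b^2 - 78*b + t^2*(4*b - 10) + t*(4*b^2 - 14*b + 10) + 120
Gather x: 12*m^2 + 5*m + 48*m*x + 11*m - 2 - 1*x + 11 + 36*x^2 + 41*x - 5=12*m^2 + 16*m + 36*x^2 + x*(48*m + 40) + 4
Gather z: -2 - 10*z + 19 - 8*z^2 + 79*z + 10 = -8*z^2 + 69*z + 27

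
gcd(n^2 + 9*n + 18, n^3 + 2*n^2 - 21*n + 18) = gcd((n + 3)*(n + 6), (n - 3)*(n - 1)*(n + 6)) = n + 6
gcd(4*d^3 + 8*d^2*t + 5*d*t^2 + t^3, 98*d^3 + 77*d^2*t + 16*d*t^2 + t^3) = 2*d + t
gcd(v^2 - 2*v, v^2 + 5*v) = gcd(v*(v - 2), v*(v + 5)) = v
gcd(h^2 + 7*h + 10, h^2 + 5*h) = h + 5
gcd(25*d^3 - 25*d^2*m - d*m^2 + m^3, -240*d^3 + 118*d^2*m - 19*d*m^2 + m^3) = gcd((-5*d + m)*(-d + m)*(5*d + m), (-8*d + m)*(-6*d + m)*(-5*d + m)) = 5*d - m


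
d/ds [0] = 0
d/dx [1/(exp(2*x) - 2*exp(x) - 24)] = 2*(1 - exp(x))*exp(x)/(-exp(2*x) + 2*exp(x) + 24)^2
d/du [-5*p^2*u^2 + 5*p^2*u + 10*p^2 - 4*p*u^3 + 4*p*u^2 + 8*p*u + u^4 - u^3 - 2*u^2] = -10*p^2*u + 5*p^2 - 12*p*u^2 + 8*p*u + 8*p + 4*u^3 - 3*u^2 - 4*u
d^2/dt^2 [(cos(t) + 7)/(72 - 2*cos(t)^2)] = (-8*(cos(t) + 7)*sin(t)^2*cos(t)^2 + (cos(t)^2 - 36)^2*cos(t) - 2*(cos(t)^2 - 36)*(7*cos(2*t) + cos(3*t)))/(2*(cos(t)^2 - 36)^3)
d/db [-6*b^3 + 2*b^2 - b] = -18*b^2 + 4*b - 1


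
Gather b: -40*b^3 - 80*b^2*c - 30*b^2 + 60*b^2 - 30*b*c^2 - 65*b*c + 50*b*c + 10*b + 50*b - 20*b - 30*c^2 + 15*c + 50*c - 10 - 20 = -40*b^3 + b^2*(30 - 80*c) + b*(-30*c^2 - 15*c + 40) - 30*c^2 + 65*c - 30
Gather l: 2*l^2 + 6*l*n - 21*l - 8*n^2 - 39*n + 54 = 2*l^2 + l*(6*n - 21) - 8*n^2 - 39*n + 54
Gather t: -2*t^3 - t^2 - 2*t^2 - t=-2*t^3 - 3*t^2 - t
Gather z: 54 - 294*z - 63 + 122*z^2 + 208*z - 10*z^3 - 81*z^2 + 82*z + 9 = -10*z^3 + 41*z^2 - 4*z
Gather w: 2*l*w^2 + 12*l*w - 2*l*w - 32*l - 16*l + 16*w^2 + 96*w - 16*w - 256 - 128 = -48*l + w^2*(2*l + 16) + w*(10*l + 80) - 384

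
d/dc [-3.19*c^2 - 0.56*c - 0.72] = -6.38*c - 0.56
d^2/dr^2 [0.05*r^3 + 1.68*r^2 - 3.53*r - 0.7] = 0.3*r + 3.36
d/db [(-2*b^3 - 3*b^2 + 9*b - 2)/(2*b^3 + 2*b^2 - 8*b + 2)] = (b^4 - 2*b^3 + 3*b^2 - 2*b + 1)/(2*(b^6 + 2*b^5 - 7*b^4 - 6*b^3 + 18*b^2 - 8*b + 1))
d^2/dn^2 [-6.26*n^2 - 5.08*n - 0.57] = -12.5200000000000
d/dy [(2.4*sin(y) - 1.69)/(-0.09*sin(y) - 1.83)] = -4.5441*cos(y)/(0.09*sin(y) + 1.83)^2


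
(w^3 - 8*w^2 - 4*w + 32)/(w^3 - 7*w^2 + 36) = (w^2 - 10*w + 16)/(w^2 - 9*w + 18)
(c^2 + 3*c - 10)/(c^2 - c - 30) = (c - 2)/(c - 6)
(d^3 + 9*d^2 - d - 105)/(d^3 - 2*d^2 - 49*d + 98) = (d^2 + 2*d - 15)/(d^2 - 9*d + 14)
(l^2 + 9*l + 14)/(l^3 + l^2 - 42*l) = (l + 2)/(l*(l - 6))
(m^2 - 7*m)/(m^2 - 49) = m/(m + 7)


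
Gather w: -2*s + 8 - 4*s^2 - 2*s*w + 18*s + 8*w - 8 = -4*s^2 + 16*s + w*(8 - 2*s)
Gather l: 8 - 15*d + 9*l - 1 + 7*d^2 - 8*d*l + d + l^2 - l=7*d^2 - 14*d + l^2 + l*(8 - 8*d) + 7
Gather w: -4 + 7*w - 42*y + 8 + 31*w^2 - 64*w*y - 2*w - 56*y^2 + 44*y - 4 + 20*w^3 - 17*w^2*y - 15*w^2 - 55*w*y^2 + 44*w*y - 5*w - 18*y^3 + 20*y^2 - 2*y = 20*w^3 + w^2*(16 - 17*y) + w*(-55*y^2 - 20*y) - 18*y^3 - 36*y^2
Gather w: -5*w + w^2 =w^2 - 5*w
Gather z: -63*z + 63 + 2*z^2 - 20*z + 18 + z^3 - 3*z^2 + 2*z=z^3 - z^2 - 81*z + 81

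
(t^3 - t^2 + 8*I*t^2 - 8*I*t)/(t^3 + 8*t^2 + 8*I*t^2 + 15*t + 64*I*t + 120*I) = t*(t - 1)/(t^2 + 8*t + 15)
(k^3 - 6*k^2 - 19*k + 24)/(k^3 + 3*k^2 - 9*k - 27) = (k^2 - 9*k + 8)/(k^2 - 9)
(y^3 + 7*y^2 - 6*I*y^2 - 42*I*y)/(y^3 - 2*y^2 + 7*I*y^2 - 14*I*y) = (y^2 + y*(7 - 6*I) - 42*I)/(y^2 + y*(-2 + 7*I) - 14*I)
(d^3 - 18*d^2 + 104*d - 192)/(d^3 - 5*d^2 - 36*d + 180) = (d^2 - 12*d + 32)/(d^2 + d - 30)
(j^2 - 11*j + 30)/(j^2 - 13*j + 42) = (j - 5)/(j - 7)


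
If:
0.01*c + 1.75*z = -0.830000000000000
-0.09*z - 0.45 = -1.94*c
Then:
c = 0.21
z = -0.48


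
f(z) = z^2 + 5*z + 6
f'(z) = 2*z + 5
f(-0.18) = 5.13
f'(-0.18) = 4.64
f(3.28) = 33.16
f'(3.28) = 11.56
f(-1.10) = 1.71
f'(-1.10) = 2.80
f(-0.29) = 4.63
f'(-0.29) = 4.42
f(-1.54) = 0.67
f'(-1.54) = 1.92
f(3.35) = 33.97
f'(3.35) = 11.70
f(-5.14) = 6.72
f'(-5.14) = -5.28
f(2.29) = 22.69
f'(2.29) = 9.58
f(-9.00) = 42.00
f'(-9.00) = -13.00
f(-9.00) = 42.00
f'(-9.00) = -13.00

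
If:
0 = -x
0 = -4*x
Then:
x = 0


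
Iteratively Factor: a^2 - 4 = (a - 2)*(a + 2)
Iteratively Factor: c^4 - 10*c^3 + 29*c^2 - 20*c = (c - 4)*(c^3 - 6*c^2 + 5*c) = (c - 5)*(c - 4)*(c^2 - c) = c*(c - 5)*(c - 4)*(c - 1)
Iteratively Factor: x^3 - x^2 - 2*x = (x - 2)*(x^2 + x) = x*(x - 2)*(x + 1)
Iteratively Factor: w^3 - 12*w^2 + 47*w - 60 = (w - 3)*(w^2 - 9*w + 20) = (w - 4)*(w - 3)*(w - 5)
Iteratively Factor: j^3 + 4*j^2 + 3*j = (j + 1)*(j^2 + 3*j) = (j + 1)*(j + 3)*(j)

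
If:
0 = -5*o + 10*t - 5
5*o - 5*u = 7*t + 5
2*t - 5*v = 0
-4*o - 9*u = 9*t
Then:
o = 27/28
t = 55/56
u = -79/56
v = 11/28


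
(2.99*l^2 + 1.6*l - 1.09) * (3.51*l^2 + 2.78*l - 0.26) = 10.4949*l^4 + 13.9282*l^3 - 0.1553*l^2 - 3.4462*l + 0.2834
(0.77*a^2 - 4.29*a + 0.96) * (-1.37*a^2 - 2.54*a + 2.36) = -1.0549*a^4 + 3.9215*a^3 + 11.3986*a^2 - 12.5628*a + 2.2656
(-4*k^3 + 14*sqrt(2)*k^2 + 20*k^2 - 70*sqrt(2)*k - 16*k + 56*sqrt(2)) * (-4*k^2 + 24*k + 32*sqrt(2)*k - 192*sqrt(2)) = 16*k^5 - 184*sqrt(2)*k^4 - 176*k^4 + 1440*k^3 + 2024*sqrt(2)*k^3 - 10240*k^2 - 6256*sqrt(2)*k^2 + 4416*sqrt(2)*k + 30464*k - 21504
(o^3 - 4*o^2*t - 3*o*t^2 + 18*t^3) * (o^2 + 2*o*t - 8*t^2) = o^5 - 2*o^4*t - 19*o^3*t^2 + 44*o^2*t^3 + 60*o*t^4 - 144*t^5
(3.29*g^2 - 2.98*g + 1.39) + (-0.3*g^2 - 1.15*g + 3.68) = 2.99*g^2 - 4.13*g + 5.07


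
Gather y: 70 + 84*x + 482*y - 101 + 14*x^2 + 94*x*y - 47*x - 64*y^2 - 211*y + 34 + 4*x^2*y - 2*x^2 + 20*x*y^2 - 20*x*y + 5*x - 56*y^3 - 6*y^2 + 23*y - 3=12*x^2 + 42*x - 56*y^3 + y^2*(20*x - 70) + y*(4*x^2 + 74*x + 294)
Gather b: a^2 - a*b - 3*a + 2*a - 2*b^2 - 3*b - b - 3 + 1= a^2 - a - 2*b^2 + b*(-a - 4) - 2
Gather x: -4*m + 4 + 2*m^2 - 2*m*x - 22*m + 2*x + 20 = 2*m^2 - 26*m + x*(2 - 2*m) + 24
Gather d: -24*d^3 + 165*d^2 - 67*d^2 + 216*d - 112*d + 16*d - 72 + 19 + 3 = -24*d^3 + 98*d^2 + 120*d - 50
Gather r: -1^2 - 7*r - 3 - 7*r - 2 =-14*r - 6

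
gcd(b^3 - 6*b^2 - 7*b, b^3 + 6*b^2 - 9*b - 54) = 1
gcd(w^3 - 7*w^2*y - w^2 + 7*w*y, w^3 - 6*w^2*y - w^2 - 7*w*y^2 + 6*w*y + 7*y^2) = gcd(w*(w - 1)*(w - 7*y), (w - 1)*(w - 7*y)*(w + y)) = -w^2 + 7*w*y + w - 7*y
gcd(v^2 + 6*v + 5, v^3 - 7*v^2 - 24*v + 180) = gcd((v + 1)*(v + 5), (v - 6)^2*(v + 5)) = v + 5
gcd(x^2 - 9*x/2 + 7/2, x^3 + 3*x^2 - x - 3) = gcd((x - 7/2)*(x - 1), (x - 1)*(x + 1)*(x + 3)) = x - 1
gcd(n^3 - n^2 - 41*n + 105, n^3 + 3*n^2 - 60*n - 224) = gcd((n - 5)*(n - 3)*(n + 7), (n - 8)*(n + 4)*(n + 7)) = n + 7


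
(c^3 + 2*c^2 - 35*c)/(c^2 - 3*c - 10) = c*(c + 7)/(c + 2)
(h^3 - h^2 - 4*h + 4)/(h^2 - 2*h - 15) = (-h^3 + h^2 + 4*h - 4)/(-h^2 + 2*h + 15)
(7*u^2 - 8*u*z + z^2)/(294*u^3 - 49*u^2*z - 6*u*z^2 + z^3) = (-u + z)/(-42*u^2 + u*z + z^2)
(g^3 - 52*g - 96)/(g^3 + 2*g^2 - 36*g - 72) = (g - 8)/(g - 6)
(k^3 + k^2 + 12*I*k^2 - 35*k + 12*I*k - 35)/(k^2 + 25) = (k^2 + k*(1 + 7*I) + 7*I)/(k - 5*I)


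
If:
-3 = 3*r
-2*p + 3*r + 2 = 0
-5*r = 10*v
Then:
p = -1/2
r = -1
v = 1/2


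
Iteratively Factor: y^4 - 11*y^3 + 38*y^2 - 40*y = (y - 5)*(y^3 - 6*y^2 + 8*y) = y*(y - 5)*(y^2 - 6*y + 8) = y*(y - 5)*(y - 4)*(y - 2)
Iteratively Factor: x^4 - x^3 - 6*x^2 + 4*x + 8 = (x - 2)*(x^3 + x^2 - 4*x - 4) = (x - 2)*(x + 2)*(x^2 - x - 2) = (x - 2)*(x + 1)*(x + 2)*(x - 2)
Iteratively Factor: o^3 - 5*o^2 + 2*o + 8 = (o - 2)*(o^2 - 3*o - 4) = (o - 2)*(o + 1)*(o - 4)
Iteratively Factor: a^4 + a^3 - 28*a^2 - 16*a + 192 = (a + 4)*(a^3 - 3*a^2 - 16*a + 48) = (a - 4)*(a + 4)*(a^2 + a - 12) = (a - 4)*(a - 3)*(a + 4)*(a + 4)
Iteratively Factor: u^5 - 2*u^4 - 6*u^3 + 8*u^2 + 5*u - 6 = (u + 2)*(u^4 - 4*u^3 + 2*u^2 + 4*u - 3) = (u + 1)*(u + 2)*(u^3 - 5*u^2 + 7*u - 3) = (u - 1)*(u + 1)*(u + 2)*(u^2 - 4*u + 3) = (u - 3)*(u - 1)*(u + 1)*(u + 2)*(u - 1)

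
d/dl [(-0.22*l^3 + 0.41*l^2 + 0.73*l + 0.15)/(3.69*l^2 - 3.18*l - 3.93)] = (-0.8118*l^4 + 1.3992*l^3 - 1.4037*l^2 - 4.3296*l - 2.3919)/(13.6161*l^4 - 23.4684*l^3 - 18.891*l^2 + 24.9948*l + 15.4449)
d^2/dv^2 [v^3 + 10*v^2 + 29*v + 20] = 6*v + 20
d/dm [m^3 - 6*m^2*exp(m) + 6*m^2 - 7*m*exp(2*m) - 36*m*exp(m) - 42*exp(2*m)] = -6*m^2*exp(m) + 3*m^2 - 14*m*exp(2*m) - 48*m*exp(m) + 12*m - 91*exp(2*m) - 36*exp(m)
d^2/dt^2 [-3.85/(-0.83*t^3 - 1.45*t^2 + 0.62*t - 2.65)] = (-(19.173*t + 11.165)*(0.83*t^3 + 1.45*t^2 - 0.62*t + 2.65) + 3.85*(2.49*t^2 + 2.9*t - 0.62)*(4.98*t^2 + 5.8*t - 1.24))/(0.83*t^3 + 1.45*t^2 - 0.62*t + 2.65)^3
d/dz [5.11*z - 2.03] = 5.11000000000000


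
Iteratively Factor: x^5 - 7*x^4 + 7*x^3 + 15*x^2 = (x)*(x^4 - 7*x^3 + 7*x^2 + 15*x) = x*(x - 5)*(x^3 - 2*x^2 - 3*x) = x*(x - 5)*(x - 3)*(x^2 + x) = x*(x - 5)*(x - 3)*(x + 1)*(x)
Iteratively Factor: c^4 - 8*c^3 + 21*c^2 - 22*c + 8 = (c - 2)*(c^3 - 6*c^2 + 9*c - 4) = (c - 2)*(c - 1)*(c^2 - 5*c + 4) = (c - 4)*(c - 2)*(c - 1)*(c - 1)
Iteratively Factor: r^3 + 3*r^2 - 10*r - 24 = (r - 3)*(r^2 + 6*r + 8) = (r - 3)*(r + 4)*(r + 2)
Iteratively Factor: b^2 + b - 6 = (b + 3)*(b - 2)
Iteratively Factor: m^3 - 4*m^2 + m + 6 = (m - 3)*(m^2 - m - 2) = (m - 3)*(m + 1)*(m - 2)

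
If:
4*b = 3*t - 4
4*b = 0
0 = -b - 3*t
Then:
No Solution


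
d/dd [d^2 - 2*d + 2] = 2*d - 2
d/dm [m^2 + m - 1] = 2*m + 1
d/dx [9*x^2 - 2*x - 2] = 18*x - 2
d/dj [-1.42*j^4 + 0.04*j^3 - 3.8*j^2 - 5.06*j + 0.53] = -5.68*j^3 + 0.12*j^2 - 7.6*j - 5.06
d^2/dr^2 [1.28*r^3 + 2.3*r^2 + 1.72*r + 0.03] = 7.68*r + 4.6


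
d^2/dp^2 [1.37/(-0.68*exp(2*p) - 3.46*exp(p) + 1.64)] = (-1.37*(1.36*exp(p) + 3.46)*(2.72*exp(p) + 6.92)*exp(p) + (3.7264*exp(p) + 4.7402)*(0.68*exp(2*p) + 3.46*exp(p) - 1.64))*exp(p)/(0.68*exp(2*p) + 3.46*exp(p) - 1.64)^3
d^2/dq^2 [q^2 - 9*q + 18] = 2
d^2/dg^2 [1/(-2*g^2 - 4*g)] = (g*(g + 2) - 4*(g + 1)^2)/(g^3*(g + 2)^3)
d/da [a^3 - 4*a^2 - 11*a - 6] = 3*a^2 - 8*a - 11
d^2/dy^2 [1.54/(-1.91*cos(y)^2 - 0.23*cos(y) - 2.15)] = (22.472296*(1 - cos(y)^2)^2 + 2.029566*cos(y)^3 - 13.978426*cos(y)^2 - 4.820662*cos(y) - 9.987208)/(1.91*cos(y)^2 + 0.23*cos(y) + 2.15)^3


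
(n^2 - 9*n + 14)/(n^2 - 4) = (n - 7)/(n + 2)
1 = 1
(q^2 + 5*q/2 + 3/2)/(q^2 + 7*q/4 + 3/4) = 2*(2*q + 3)/(4*q + 3)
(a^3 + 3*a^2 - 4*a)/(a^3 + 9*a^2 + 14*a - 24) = a/(a + 6)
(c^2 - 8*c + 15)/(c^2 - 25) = (c - 3)/(c + 5)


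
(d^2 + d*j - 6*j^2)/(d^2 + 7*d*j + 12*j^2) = (d - 2*j)/(d + 4*j)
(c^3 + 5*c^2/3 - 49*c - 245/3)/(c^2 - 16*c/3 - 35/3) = c + 7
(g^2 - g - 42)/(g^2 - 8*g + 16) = (g^2 - g - 42)/(g^2 - 8*g + 16)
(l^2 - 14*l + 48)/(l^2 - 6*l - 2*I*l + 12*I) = (l - 8)/(l - 2*I)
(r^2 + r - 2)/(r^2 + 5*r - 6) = (r + 2)/(r + 6)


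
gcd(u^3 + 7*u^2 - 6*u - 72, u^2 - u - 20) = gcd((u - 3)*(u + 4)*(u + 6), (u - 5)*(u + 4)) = u + 4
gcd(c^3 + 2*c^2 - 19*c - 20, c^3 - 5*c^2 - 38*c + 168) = c - 4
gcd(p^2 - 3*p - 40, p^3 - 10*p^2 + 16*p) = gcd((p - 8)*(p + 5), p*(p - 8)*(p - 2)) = p - 8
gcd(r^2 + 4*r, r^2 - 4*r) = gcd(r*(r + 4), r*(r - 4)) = r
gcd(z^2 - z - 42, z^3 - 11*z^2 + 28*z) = z - 7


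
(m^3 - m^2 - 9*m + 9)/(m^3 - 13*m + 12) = (m + 3)/(m + 4)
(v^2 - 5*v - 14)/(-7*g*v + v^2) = (-v^2 + 5*v + 14)/(v*(7*g - v))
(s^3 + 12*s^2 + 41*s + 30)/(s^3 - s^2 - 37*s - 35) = (s + 6)/(s - 7)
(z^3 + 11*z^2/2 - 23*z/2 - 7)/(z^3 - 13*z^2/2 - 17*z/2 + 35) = (2*z^2 + 15*z + 7)/(2*z^2 - 9*z - 35)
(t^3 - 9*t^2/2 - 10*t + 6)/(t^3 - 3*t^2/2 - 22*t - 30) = (2*t - 1)/(2*t + 5)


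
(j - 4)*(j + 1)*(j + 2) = j^3 - j^2 - 10*j - 8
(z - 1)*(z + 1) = z^2 - 1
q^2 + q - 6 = (q - 2)*(q + 3)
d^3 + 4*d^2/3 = d^2*(d + 4/3)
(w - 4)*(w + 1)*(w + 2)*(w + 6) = w^4 + 5*w^3 - 16*w^2 - 68*w - 48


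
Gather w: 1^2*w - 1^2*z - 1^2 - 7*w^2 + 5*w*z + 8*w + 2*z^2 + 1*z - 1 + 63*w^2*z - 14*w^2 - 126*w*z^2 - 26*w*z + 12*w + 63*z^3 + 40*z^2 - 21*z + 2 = w^2*(63*z - 21) + w*(-126*z^2 - 21*z + 21) + 63*z^3 + 42*z^2 - 21*z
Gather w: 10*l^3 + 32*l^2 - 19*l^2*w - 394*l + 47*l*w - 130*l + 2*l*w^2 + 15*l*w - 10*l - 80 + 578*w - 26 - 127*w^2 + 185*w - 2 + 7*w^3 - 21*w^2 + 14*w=10*l^3 + 32*l^2 - 534*l + 7*w^3 + w^2*(2*l - 148) + w*(-19*l^2 + 62*l + 777) - 108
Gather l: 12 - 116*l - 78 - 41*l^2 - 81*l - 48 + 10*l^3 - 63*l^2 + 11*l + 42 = 10*l^3 - 104*l^2 - 186*l - 72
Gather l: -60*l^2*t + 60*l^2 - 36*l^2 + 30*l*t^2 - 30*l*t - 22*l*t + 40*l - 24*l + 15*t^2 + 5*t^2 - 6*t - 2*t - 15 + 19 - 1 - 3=l^2*(24 - 60*t) + l*(30*t^2 - 52*t + 16) + 20*t^2 - 8*t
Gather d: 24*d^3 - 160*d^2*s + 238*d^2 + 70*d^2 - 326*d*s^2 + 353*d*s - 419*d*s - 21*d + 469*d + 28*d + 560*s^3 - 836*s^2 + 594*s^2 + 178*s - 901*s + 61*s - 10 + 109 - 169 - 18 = 24*d^3 + d^2*(308 - 160*s) + d*(-326*s^2 - 66*s + 476) + 560*s^3 - 242*s^2 - 662*s - 88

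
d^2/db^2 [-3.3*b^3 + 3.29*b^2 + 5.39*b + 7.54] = 6.58 - 19.8*b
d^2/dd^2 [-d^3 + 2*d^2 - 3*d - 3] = 4 - 6*d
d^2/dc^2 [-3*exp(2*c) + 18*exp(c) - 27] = (18 - 12*exp(c))*exp(c)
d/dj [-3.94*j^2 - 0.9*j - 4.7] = -7.88*j - 0.9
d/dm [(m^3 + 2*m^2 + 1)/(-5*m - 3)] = (-10*m^3 - 19*m^2 - 12*m + 5)/(25*m^2 + 30*m + 9)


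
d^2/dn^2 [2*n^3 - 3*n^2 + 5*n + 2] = 12*n - 6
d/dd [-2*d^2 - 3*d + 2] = -4*d - 3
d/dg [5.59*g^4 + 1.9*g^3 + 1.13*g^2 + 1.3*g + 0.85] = 22.36*g^3 + 5.7*g^2 + 2.26*g + 1.3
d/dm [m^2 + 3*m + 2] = 2*m + 3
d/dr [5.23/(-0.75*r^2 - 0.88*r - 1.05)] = (7.845*r + 4.6024)/(0.75*r^2 + 0.88*r + 1.05)^2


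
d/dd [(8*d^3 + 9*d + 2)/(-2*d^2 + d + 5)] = (-16*d^4 + 16*d^3 + 138*d^2 + 8*d + 43)/(4*d^4 - 4*d^3 - 19*d^2 + 10*d + 25)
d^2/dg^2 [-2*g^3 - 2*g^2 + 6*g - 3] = -12*g - 4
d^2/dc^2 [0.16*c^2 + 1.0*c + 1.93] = 0.320000000000000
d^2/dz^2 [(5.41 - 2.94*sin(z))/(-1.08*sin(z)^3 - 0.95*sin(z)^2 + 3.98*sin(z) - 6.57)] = (-13.716864*sin(z)^7 + 47.742696*sin(z)^6 + 28.430022*sin(z)^5 + 175.475056*sin(z)^4 - 354.979602*sin(z)^3 - 266.348234*sin(z)^2 + 257.513496*sin(z) + 49.89367)/(1.259712*sin(z)^9 + 3.32424*sin(z)^8 - 11.002716*sin(z)^7 - 0.653760999999996*sin(z)^6 + 80.991966*sin(z)^5 - 106.509513*sin(z)^4 - 72.237536*sin(z)^3 + 435.234249*sin(z)^2 - 515.388906*sin(z) + 283.593393)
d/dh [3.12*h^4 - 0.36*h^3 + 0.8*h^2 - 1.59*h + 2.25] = 12.48*h^3 - 1.08*h^2 + 1.6*h - 1.59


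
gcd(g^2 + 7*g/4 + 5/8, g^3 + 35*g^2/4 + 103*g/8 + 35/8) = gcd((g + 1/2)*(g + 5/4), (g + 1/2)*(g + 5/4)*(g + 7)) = g^2 + 7*g/4 + 5/8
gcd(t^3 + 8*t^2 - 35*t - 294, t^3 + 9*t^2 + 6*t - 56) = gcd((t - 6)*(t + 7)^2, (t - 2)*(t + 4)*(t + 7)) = t + 7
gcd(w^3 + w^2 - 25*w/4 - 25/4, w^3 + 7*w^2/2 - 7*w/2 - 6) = w + 1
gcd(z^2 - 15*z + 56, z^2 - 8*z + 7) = z - 7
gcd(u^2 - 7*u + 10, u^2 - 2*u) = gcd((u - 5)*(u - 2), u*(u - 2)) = u - 2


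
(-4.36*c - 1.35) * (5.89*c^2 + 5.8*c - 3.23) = -25.6804*c^3 - 33.2395*c^2 + 6.2528*c + 4.3605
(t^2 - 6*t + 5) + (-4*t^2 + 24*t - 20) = -3*t^2 + 18*t - 15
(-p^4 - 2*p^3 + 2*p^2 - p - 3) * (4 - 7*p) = 7*p^5 + 10*p^4 - 22*p^3 + 15*p^2 + 17*p - 12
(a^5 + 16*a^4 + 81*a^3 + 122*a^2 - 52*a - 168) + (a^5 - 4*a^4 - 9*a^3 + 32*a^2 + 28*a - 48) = 2*a^5 + 12*a^4 + 72*a^3 + 154*a^2 - 24*a - 216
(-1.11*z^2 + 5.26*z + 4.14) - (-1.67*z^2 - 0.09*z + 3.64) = 0.56*z^2 + 5.35*z + 0.5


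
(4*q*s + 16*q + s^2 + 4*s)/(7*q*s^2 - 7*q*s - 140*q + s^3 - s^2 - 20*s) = (4*q + s)/(7*q*s - 35*q + s^2 - 5*s)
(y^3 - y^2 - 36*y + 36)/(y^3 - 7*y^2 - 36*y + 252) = (y - 1)/(y - 7)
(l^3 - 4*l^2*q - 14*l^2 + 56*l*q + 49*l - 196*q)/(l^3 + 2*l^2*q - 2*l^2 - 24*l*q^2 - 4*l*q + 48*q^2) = (l^2 - 14*l + 49)/(l^2 + 6*l*q - 2*l - 12*q)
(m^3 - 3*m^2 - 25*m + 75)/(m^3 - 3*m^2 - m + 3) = (m^2 - 25)/(m^2 - 1)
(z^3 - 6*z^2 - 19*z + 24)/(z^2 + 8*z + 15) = (z^2 - 9*z + 8)/(z + 5)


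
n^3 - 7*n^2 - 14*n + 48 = (n - 8)*(n - 2)*(n + 3)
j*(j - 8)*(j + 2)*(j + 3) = j^4 - 3*j^3 - 34*j^2 - 48*j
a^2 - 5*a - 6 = (a - 6)*(a + 1)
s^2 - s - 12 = (s - 4)*(s + 3)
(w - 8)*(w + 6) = w^2 - 2*w - 48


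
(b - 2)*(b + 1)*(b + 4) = b^3 + 3*b^2 - 6*b - 8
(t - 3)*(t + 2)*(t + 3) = t^3 + 2*t^2 - 9*t - 18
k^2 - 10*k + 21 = (k - 7)*(k - 3)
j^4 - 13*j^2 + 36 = (j - 3)*(j - 2)*(j + 2)*(j + 3)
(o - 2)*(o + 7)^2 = o^3 + 12*o^2 + 21*o - 98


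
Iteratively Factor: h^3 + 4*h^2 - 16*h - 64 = (h - 4)*(h^2 + 8*h + 16) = (h - 4)*(h + 4)*(h + 4)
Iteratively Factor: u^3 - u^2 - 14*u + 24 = (u - 3)*(u^2 + 2*u - 8) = (u - 3)*(u + 4)*(u - 2)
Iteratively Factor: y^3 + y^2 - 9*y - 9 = (y + 3)*(y^2 - 2*y - 3) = (y + 1)*(y + 3)*(y - 3)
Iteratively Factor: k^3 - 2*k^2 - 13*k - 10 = (k - 5)*(k^2 + 3*k + 2) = (k - 5)*(k + 2)*(k + 1)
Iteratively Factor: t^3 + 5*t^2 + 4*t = (t + 1)*(t^2 + 4*t) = (t + 1)*(t + 4)*(t)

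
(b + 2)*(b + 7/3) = b^2 + 13*b/3 + 14/3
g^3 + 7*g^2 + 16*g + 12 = (g + 2)^2*(g + 3)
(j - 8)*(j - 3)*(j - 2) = j^3 - 13*j^2 + 46*j - 48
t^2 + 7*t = t*(t + 7)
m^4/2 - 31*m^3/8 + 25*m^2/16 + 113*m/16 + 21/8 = (m/2 + 1/4)*(m - 7)*(m - 2)*(m + 3/4)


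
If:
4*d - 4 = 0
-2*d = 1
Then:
No Solution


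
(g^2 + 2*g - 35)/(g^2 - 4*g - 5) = (g + 7)/(g + 1)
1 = 1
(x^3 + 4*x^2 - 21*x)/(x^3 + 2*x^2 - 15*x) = (x + 7)/(x + 5)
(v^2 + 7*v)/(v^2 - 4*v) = (v + 7)/(v - 4)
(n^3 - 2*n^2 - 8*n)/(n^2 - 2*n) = (n^2 - 2*n - 8)/(n - 2)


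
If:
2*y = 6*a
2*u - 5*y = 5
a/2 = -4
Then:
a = -8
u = -115/2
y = -24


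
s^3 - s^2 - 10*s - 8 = (s - 4)*(s + 1)*(s + 2)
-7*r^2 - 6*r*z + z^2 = (-7*r + z)*(r + z)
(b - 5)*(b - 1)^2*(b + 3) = b^4 - 4*b^3 - 10*b^2 + 28*b - 15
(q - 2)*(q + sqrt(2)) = q^2 - 2*q + sqrt(2)*q - 2*sqrt(2)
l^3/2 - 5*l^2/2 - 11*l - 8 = (l/2 + 1)*(l - 8)*(l + 1)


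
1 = 1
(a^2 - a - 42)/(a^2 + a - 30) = (a - 7)/(a - 5)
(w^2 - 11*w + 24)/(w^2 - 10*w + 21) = (w - 8)/(w - 7)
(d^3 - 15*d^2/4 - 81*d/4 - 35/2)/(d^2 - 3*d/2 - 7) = (4*d^2 - 23*d - 35)/(2*(2*d - 7))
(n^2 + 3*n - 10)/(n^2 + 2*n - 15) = (n - 2)/(n - 3)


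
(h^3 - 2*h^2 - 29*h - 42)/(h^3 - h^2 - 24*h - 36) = (h - 7)/(h - 6)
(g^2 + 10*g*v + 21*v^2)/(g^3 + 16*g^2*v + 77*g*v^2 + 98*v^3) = (g + 3*v)/(g^2 + 9*g*v + 14*v^2)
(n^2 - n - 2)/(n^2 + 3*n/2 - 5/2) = 2*(n^2 - n - 2)/(2*n^2 + 3*n - 5)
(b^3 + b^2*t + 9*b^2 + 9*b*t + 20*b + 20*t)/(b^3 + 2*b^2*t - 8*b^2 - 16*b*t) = (b^3 + b^2*t + 9*b^2 + 9*b*t + 20*b + 20*t)/(b*(b^2 + 2*b*t - 8*b - 16*t))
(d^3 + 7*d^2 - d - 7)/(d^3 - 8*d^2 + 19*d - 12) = (d^2 + 8*d + 7)/(d^2 - 7*d + 12)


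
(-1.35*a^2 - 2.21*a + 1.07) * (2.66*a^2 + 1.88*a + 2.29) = -3.591*a^4 - 8.4166*a^3 - 4.4001*a^2 - 3.0493*a + 2.4503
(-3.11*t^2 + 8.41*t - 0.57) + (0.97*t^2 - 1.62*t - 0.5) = -2.14*t^2 + 6.79*t - 1.07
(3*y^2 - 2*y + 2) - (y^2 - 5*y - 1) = 2*y^2 + 3*y + 3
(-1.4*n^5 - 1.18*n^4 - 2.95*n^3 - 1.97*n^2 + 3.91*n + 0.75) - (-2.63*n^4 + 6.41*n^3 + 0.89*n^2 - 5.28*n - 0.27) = -1.4*n^5 + 1.45*n^4 - 9.36*n^3 - 2.86*n^2 + 9.19*n + 1.02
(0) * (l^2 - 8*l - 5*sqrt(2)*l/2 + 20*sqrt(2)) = 0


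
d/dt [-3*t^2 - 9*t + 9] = -6*t - 9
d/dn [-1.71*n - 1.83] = -1.71000000000000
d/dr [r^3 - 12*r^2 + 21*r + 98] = 3*r^2 - 24*r + 21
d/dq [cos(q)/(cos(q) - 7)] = 7*sin(q)/(cos(q) - 7)^2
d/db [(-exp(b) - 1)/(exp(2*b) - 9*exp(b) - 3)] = ((exp(b) + 1)*(2*exp(b) - 9) - exp(2*b) + 9*exp(b) + 3)*exp(b)/(-exp(2*b) + 9*exp(b) + 3)^2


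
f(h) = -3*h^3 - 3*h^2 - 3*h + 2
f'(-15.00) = -1938.00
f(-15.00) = 9497.00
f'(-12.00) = -1227.00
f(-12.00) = 4790.00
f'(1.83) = -44.12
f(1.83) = -31.92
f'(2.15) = -57.50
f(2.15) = -48.13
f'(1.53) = -33.25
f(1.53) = -20.36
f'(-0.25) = -2.06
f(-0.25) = 2.61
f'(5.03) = -260.89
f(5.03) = -470.78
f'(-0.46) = -2.14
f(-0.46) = 3.04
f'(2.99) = -101.40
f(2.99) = -113.98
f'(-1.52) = -14.67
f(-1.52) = 10.16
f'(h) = -9*h^2 - 6*h - 3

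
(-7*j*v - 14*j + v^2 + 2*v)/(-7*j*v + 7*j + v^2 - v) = (v + 2)/(v - 1)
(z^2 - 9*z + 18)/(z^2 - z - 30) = (z - 3)/(z + 5)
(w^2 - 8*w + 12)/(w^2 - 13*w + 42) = (w - 2)/(w - 7)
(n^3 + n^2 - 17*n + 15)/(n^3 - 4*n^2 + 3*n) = (n + 5)/n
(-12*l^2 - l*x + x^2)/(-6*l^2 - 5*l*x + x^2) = (12*l^2 + l*x - x^2)/(6*l^2 + 5*l*x - x^2)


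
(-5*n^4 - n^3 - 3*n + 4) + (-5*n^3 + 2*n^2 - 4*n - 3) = -5*n^4 - 6*n^3 + 2*n^2 - 7*n + 1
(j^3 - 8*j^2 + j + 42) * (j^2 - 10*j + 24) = j^5 - 18*j^4 + 105*j^3 - 160*j^2 - 396*j + 1008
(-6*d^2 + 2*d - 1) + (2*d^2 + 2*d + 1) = -4*d^2 + 4*d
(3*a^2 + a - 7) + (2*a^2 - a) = 5*a^2 - 7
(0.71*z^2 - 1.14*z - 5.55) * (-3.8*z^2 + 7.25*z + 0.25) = -2.698*z^4 + 9.4795*z^3 + 13.0025*z^2 - 40.5225*z - 1.3875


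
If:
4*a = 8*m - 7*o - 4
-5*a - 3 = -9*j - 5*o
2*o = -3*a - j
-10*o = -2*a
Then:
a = -15/173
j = 51/173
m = 611/1384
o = -3/173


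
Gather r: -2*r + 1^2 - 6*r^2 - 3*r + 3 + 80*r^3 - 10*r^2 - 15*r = 80*r^3 - 16*r^2 - 20*r + 4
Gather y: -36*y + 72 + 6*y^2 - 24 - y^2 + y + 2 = 5*y^2 - 35*y + 50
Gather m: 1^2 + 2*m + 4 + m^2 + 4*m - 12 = m^2 + 6*m - 7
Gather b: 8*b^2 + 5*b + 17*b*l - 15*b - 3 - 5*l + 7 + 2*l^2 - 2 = 8*b^2 + b*(17*l - 10) + 2*l^2 - 5*l + 2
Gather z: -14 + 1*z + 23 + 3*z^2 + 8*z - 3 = 3*z^2 + 9*z + 6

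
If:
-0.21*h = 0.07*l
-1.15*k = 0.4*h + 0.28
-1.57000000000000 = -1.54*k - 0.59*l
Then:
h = -0.84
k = 0.05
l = 2.53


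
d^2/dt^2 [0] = 0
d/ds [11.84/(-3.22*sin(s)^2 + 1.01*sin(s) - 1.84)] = (76.2496*sin(s) - 11.9584)*cos(s)/(3.22*sin(s)^2 - 1.01*sin(s) + 1.84)^2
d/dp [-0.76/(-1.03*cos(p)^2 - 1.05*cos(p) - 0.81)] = (1.5656*cos(p) + 0.798)*sin(p)/(1.03*cos(p)^2 + 1.05*cos(p) + 0.81)^2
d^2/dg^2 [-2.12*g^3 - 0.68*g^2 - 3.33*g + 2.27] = -12.72*g - 1.36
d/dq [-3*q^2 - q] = -6*q - 1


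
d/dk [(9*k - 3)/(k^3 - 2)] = 9*(-2*k^3 + k^2 - 2)/(k^6 - 4*k^3 + 4)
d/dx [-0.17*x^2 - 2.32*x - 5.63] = -0.34*x - 2.32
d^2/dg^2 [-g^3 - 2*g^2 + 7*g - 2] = -6*g - 4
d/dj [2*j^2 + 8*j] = 4*j + 8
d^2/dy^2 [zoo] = 0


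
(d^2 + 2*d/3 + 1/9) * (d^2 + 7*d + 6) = d^4 + 23*d^3/3 + 97*d^2/9 + 43*d/9 + 2/3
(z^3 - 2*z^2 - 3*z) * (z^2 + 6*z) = z^5 + 4*z^4 - 15*z^3 - 18*z^2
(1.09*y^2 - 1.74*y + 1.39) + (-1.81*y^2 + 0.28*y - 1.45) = -0.72*y^2 - 1.46*y - 0.0600000000000001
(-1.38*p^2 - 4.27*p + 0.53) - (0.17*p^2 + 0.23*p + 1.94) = -1.55*p^2 - 4.5*p - 1.41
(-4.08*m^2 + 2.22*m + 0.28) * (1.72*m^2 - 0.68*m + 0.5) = -7.0176*m^4 + 6.5928*m^3 - 3.068*m^2 + 0.9196*m + 0.14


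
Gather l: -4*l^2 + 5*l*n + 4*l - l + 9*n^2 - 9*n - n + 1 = -4*l^2 + l*(5*n + 3) + 9*n^2 - 10*n + 1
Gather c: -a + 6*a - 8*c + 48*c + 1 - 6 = 5*a + 40*c - 5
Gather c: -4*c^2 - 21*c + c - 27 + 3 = -4*c^2 - 20*c - 24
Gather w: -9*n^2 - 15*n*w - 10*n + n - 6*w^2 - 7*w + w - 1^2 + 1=-9*n^2 - 9*n - 6*w^2 + w*(-15*n - 6)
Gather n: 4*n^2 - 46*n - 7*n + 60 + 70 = 4*n^2 - 53*n + 130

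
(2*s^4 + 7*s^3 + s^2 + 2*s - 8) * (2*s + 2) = 4*s^5 + 18*s^4 + 16*s^3 + 6*s^2 - 12*s - 16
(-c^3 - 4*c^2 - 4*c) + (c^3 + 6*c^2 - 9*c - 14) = 2*c^2 - 13*c - 14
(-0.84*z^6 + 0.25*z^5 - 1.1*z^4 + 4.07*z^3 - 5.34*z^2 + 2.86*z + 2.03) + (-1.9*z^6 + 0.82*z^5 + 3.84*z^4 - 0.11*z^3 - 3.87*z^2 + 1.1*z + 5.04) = -2.74*z^6 + 1.07*z^5 + 2.74*z^4 + 3.96*z^3 - 9.21*z^2 + 3.96*z + 7.07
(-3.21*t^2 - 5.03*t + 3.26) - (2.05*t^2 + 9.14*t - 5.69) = -5.26*t^2 - 14.17*t + 8.95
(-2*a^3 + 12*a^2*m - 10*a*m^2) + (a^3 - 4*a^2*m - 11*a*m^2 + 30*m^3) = -a^3 + 8*a^2*m - 21*a*m^2 + 30*m^3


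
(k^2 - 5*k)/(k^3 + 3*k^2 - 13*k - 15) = k*(k - 5)/(k^3 + 3*k^2 - 13*k - 15)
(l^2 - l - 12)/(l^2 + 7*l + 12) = (l - 4)/(l + 4)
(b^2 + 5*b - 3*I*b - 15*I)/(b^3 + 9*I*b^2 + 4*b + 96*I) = (b + 5)/(b^2 + 12*I*b - 32)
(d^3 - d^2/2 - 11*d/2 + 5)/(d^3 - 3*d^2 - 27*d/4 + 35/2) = 2*(d - 1)/(2*d - 7)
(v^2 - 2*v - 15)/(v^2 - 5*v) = (v + 3)/v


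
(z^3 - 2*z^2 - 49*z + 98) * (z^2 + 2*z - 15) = z^5 - 68*z^3 + 30*z^2 + 931*z - 1470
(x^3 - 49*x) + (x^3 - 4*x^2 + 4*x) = 2*x^3 - 4*x^2 - 45*x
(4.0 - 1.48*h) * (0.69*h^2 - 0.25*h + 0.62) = -1.0212*h^3 + 3.13*h^2 - 1.9176*h + 2.48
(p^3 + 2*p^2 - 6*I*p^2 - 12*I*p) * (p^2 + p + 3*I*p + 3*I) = p^5 + 3*p^4 - 3*I*p^4 + 20*p^3 - 9*I*p^3 + 54*p^2 - 6*I*p^2 + 36*p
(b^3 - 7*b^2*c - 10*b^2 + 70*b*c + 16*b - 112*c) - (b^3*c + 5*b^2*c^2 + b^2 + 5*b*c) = -b^3*c + b^3 - 5*b^2*c^2 - 7*b^2*c - 11*b^2 + 65*b*c + 16*b - 112*c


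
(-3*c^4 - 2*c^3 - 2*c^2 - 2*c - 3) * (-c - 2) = 3*c^5 + 8*c^4 + 6*c^3 + 6*c^2 + 7*c + 6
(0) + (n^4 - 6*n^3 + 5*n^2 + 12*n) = n^4 - 6*n^3 + 5*n^2 + 12*n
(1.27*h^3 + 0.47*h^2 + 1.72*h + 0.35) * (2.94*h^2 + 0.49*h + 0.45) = 3.7338*h^5 + 2.0041*h^4 + 5.8586*h^3 + 2.0833*h^2 + 0.9455*h + 0.1575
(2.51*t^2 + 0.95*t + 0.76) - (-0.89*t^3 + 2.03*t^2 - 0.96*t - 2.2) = 0.89*t^3 + 0.48*t^2 + 1.91*t + 2.96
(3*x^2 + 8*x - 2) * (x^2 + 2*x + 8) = 3*x^4 + 14*x^3 + 38*x^2 + 60*x - 16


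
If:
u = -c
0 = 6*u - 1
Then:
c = -1/6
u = 1/6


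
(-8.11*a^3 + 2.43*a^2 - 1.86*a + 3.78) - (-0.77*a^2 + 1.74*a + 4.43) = -8.11*a^3 + 3.2*a^2 - 3.6*a - 0.65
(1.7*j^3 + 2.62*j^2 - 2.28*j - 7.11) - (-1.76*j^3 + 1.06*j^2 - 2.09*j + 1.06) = 3.46*j^3 + 1.56*j^2 - 0.19*j - 8.17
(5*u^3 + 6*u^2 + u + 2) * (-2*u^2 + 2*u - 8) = -10*u^5 - 2*u^4 - 30*u^3 - 50*u^2 - 4*u - 16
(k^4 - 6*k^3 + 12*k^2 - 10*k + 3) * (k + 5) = k^5 - k^4 - 18*k^3 + 50*k^2 - 47*k + 15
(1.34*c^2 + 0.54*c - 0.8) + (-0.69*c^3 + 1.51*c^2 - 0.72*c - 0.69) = -0.69*c^3 + 2.85*c^2 - 0.18*c - 1.49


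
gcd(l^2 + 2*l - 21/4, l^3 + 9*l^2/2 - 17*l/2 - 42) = l + 7/2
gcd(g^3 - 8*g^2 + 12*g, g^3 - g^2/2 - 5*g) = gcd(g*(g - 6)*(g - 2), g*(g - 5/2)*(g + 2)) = g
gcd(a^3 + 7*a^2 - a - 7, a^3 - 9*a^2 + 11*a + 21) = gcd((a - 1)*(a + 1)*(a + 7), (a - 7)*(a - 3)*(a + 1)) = a + 1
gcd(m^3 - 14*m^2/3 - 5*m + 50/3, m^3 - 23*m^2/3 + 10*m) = m - 5/3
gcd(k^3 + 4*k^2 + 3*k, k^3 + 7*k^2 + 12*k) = k^2 + 3*k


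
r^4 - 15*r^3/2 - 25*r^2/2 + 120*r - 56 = (r - 7)*(r - 4)*(r - 1/2)*(r + 4)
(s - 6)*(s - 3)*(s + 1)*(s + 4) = s^4 - 4*s^3 - 23*s^2 + 54*s + 72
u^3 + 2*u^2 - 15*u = u*(u - 3)*(u + 5)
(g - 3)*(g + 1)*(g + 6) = g^3 + 4*g^2 - 15*g - 18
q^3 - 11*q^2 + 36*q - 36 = (q - 6)*(q - 3)*(q - 2)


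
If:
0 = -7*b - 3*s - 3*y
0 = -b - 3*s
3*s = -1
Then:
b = 1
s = -1/3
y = -2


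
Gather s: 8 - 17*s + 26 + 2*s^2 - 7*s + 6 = 2*s^2 - 24*s + 40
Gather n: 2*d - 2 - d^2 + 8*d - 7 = -d^2 + 10*d - 9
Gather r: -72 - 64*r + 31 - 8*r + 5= -72*r - 36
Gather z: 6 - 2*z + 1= 7 - 2*z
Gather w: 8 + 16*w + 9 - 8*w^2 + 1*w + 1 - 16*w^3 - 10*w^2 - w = -16*w^3 - 18*w^2 + 16*w + 18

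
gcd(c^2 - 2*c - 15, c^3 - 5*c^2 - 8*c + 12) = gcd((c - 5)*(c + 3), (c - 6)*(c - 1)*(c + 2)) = 1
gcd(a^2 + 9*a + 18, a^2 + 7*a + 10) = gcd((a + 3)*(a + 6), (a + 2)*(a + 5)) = 1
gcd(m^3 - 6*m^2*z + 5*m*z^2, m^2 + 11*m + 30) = 1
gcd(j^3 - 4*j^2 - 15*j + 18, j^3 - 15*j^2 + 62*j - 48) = j^2 - 7*j + 6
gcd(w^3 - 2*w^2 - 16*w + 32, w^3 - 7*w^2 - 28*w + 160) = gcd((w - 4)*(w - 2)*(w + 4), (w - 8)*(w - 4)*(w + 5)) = w - 4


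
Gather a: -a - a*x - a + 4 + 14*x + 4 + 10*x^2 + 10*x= a*(-x - 2) + 10*x^2 + 24*x + 8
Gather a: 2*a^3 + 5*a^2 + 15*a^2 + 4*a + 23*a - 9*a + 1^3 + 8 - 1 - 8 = 2*a^3 + 20*a^2 + 18*a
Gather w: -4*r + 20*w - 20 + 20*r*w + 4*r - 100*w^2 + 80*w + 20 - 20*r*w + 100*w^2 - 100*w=0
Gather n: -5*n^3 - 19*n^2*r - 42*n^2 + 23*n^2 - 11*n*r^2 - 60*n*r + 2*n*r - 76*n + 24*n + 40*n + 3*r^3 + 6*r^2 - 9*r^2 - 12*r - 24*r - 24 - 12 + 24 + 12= -5*n^3 + n^2*(-19*r - 19) + n*(-11*r^2 - 58*r - 12) + 3*r^3 - 3*r^2 - 36*r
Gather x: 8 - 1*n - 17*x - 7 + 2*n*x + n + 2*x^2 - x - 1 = 2*x^2 + x*(2*n - 18)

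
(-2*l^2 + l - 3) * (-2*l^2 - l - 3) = 4*l^4 + 11*l^2 + 9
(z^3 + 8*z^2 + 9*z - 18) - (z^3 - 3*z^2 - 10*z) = 11*z^2 + 19*z - 18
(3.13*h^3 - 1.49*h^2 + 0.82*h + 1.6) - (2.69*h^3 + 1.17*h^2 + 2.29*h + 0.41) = 0.44*h^3 - 2.66*h^2 - 1.47*h + 1.19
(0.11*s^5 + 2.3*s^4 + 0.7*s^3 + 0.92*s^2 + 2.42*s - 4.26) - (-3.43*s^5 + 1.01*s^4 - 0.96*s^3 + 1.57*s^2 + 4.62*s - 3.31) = 3.54*s^5 + 1.29*s^4 + 1.66*s^3 - 0.65*s^2 - 2.2*s - 0.95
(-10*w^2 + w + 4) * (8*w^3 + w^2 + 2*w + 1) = -80*w^5 - 2*w^4 + 13*w^3 - 4*w^2 + 9*w + 4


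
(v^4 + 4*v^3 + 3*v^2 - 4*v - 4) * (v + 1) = v^5 + 5*v^4 + 7*v^3 - v^2 - 8*v - 4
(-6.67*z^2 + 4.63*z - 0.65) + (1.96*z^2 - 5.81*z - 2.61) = -4.71*z^2 - 1.18*z - 3.26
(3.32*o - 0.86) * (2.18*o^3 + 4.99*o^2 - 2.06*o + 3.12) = 7.2376*o^4 + 14.692*o^3 - 11.1306*o^2 + 12.13*o - 2.6832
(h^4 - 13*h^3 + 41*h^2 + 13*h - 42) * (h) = h^5 - 13*h^4 + 41*h^3 + 13*h^2 - 42*h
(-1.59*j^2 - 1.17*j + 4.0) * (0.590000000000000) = -0.9381*j^2 - 0.6903*j + 2.36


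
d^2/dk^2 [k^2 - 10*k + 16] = 2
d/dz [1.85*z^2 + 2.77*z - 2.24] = 3.7*z + 2.77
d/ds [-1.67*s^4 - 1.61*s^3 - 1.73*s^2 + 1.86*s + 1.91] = -6.68*s^3 - 4.83*s^2 - 3.46*s + 1.86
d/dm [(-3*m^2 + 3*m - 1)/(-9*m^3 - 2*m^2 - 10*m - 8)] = (-27*m^4 + 54*m^3 + 9*m^2 + 44*m - 34)/(81*m^6 + 36*m^5 + 184*m^4 + 184*m^3 + 132*m^2 + 160*m + 64)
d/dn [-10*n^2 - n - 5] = -20*n - 1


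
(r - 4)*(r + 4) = r^2 - 16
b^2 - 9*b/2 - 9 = (b - 6)*(b + 3/2)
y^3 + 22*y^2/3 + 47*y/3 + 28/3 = (y + 1)*(y + 7/3)*(y + 4)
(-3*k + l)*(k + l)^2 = -3*k^3 - 5*k^2*l - k*l^2 + l^3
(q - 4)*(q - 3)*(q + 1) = q^3 - 6*q^2 + 5*q + 12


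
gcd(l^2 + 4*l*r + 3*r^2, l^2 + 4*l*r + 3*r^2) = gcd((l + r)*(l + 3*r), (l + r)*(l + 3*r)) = l^2 + 4*l*r + 3*r^2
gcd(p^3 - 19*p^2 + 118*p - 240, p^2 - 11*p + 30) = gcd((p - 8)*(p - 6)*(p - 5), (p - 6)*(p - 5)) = p^2 - 11*p + 30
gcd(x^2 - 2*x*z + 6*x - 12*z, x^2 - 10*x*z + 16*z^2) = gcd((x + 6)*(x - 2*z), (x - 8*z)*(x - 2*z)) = x - 2*z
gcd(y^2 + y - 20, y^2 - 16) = y - 4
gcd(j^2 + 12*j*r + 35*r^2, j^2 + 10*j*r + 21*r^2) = j + 7*r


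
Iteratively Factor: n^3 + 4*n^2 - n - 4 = (n + 1)*(n^2 + 3*n - 4) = (n + 1)*(n + 4)*(n - 1)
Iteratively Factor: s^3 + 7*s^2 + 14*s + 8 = (s + 4)*(s^2 + 3*s + 2) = (s + 1)*(s + 4)*(s + 2)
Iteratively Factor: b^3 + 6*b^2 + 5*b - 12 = (b - 1)*(b^2 + 7*b + 12) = (b - 1)*(b + 4)*(b + 3)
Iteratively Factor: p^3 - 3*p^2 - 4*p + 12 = (p + 2)*(p^2 - 5*p + 6) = (p - 2)*(p + 2)*(p - 3)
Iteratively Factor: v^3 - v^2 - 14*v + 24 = (v - 3)*(v^2 + 2*v - 8) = (v - 3)*(v - 2)*(v + 4)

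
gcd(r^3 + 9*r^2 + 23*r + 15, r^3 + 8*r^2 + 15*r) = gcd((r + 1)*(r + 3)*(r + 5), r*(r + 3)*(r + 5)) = r^2 + 8*r + 15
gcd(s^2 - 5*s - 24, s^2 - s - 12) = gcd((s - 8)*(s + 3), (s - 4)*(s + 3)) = s + 3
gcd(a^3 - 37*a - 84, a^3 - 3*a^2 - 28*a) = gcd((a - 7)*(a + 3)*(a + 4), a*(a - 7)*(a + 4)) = a^2 - 3*a - 28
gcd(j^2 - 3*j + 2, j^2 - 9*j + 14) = j - 2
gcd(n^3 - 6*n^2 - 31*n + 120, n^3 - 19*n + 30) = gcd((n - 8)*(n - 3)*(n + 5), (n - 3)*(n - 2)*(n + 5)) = n^2 + 2*n - 15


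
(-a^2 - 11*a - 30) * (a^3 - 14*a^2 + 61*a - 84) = -a^5 + 3*a^4 + 63*a^3 - 167*a^2 - 906*a + 2520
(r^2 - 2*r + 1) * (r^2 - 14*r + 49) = r^4 - 16*r^3 + 78*r^2 - 112*r + 49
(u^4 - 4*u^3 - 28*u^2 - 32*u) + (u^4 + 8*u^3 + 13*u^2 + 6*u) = 2*u^4 + 4*u^3 - 15*u^2 - 26*u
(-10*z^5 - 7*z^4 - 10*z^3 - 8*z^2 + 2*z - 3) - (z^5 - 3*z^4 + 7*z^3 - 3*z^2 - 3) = -11*z^5 - 4*z^4 - 17*z^3 - 5*z^2 + 2*z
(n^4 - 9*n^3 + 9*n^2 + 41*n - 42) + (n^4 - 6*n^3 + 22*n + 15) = 2*n^4 - 15*n^3 + 9*n^2 + 63*n - 27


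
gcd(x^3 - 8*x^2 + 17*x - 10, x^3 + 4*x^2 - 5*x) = x - 1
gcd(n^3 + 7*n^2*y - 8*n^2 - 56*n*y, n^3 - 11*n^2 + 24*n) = n^2 - 8*n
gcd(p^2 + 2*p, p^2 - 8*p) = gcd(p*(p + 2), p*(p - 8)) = p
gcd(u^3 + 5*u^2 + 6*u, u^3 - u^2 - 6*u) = u^2 + 2*u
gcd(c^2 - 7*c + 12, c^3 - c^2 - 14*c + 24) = c - 3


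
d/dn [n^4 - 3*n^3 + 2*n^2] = n*(4*n^2 - 9*n + 4)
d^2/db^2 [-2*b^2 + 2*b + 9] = -4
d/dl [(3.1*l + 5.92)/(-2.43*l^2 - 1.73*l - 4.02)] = (7.533*l^2 + 28.7712*l - 2.2204)/(5.9049*l^4 + 8.4078*l^3 + 22.5301*l^2 + 13.9092*l + 16.1604)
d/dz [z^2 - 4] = 2*z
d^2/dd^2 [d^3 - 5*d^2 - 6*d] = 6*d - 10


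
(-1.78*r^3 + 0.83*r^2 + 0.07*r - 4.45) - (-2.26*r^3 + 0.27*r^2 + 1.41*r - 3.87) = 0.48*r^3 + 0.56*r^2 - 1.34*r - 0.58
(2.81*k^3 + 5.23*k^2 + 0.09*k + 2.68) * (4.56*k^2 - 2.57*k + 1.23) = 12.8136*k^5 + 16.6271*k^4 - 9.5744*k^3 + 18.4224*k^2 - 6.7769*k + 3.2964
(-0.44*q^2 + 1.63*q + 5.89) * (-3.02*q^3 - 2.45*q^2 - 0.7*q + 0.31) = 1.3288*q^5 - 3.8446*q^4 - 21.4733*q^3 - 15.7079*q^2 - 3.6177*q + 1.8259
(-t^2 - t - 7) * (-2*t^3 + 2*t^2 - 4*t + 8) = 2*t^5 + 16*t^3 - 18*t^2 + 20*t - 56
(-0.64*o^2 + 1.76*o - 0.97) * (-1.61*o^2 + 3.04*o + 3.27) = 1.0304*o^4 - 4.7792*o^3 + 4.8193*o^2 + 2.8064*o - 3.1719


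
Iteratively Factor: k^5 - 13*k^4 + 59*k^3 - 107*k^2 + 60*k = (k - 4)*(k^4 - 9*k^3 + 23*k^2 - 15*k) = k*(k - 4)*(k^3 - 9*k^2 + 23*k - 15) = k*(k - 4)*(k - 1)*(k^2 - 8*k + 15) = k*(k - 5)*(k - 4)*(k - 1)*(k - 3)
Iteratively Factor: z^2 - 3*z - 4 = (z + 1)*(z - 4)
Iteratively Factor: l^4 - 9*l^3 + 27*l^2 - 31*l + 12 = (l - 1)*(l^3 - 8*l^2 + 19*l - 12) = (l - 1)^2*(l^2 - 7*l + 12) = (l - 4)*(l - 1)^2*(l - 3)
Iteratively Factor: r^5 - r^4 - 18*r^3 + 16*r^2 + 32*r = (r - 4)*(r^4 + 3*r^3 - 6*r^2 - 8*r) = (r - 4)*(r + 4)*(r^3 - r^2 - 2*r) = (r - 4)*(r - 2)*(r + 4)*(r^2 + r) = (r - 4)*(r - 2)*(r + 1)*(r + 4)*(r)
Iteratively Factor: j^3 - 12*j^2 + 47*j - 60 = (j - 3)*(j^2 - 9*j + 20) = (j - 4)*(j - 3)*(j - 5)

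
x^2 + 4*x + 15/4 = (x + 3/2)*(x + 5/2)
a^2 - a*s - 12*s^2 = (a - 4*s)*(a + 3*s)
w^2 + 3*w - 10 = (w - 2)*(w + 5)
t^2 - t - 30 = (t - 6)*(t + 5)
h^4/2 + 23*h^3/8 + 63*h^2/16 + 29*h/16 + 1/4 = (h/2 + 1/2)*(h + 1/4)*(h + 1/2)*(h + 4)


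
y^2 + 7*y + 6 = (y + 1)*(y + 6)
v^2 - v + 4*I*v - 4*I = (v - 1)*(v + 4*I)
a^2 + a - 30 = (a - 5)*(a + 6)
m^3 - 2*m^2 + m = m*(m - 1)^2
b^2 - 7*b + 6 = (b - 6)*(b - 1)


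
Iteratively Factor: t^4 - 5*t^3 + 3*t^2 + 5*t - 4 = (t + 1)*(t^3 - 6*t^2 + 9*t - 4) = (t - 1)*(t + 1)*(t^2 - 5*t + 4) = (t - 1)^2*(t + 1)*(t - 4)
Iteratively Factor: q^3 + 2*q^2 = (q)*(q^2 + 2*q) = q*(q + 2)*(q)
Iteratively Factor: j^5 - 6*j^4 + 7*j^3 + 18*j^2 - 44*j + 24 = (j - 3)*(j^4 - 3*j^3 - 2*j^2 + 12*j - 8) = (j - 3)*(j - 2)*(j^3 - j^2 - 4*j + 4) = (j - 3)*(j - 2)*(j - 1)*(j^2 - 4) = (j - 3)*(j - 2)^2*(j - 1)*(j + 2)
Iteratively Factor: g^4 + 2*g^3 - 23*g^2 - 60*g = (g + 3)*(g^3 - g^2 - 20*g) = g*(g + 3)*(g^2 - g - 20) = g*(g + 3)*(g + 4)*(g - 5)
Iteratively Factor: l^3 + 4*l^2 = (l)*(l^2 + 4*l) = l^2*(l + 4)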